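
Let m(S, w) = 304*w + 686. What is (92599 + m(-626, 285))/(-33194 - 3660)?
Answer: -179925/36854 ≈ -4.8821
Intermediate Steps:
m(S, w) = 686 + 304*w
(92599 + m(-626, 285))/(-33194 - 3660) = (92599 + (686 + 304*285))/(-33194 - 3660) = (92599 + (686 + 86640))/(-36854) = (92599 + 87326)*(-1/36854) = 179925*(-1/36854) = -179925/36854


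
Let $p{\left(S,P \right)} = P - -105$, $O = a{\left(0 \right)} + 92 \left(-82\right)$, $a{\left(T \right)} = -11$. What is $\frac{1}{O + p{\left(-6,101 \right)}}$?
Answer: $- \frac{1}{7349} \approx -0.00013607$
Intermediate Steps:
$O = -7555$ ($O = -11 + 92 \left(-82\right) = -11 - 7544 = -7555$)
$p{\left(S,P \right)} = 105 + P$ ($p{\left(S,P \right)} = P + 105 = 105 + P$)
$\frac{1}{O + p{\left(-6,101 \right)}} = \frac{1}{-7555 + \left(105 + 101\right)} = \frac{1}{-7555 + 206} = \frac{1}{-7349} = - \frac{1}{7349}$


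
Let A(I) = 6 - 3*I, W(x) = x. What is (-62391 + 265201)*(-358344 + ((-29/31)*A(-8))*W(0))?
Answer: -72675746640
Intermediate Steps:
(-62391 + 265201)*(-358344 + ((-29/31)*A(-8))*W(0)) = (-62391 + 265201)*(-358344 + ((-29/31)*(6 - 3*(-8)))*0) = 202810*(-358344 + ((-29*1/31)*(6 + 24))*0) = 202810*(-358344 - 29/31*30*0) = 202810*(-358344 - 870/31*0) = 202810*(-358344 + 0) = 202810*(-358344) = -72675746640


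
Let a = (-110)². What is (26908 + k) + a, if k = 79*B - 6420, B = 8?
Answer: 33220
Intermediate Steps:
a = 12100
k = -5788 (k = 79*8 - 6420 = 632 - 6420 = -5788)
(26908 + k) + a = (26908 - 5788) + 12100 = 21120 + 12100 = 33220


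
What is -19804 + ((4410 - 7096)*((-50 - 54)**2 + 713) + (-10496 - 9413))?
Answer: -31006607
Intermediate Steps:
-19804 + ((4410 - 7096)*((-50 - 54)**2 + 713) + (-10496 - 9413)) = -19804 + (-2686*((-104)**2 + 713) - 19909) = -19804 + (-2686*(10816 + 713) - 19909) = -19804 + (-2686*11529 - 19909) = -19804 + (-30966894 - 19909) = -19804 - 30986803 = -31006607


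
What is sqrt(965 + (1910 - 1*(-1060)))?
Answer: sqrt(3935) ≈ 62.730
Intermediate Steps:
sqrt(965 + (1910 - 1*(-1060))) = sqrt(965 + (1910 + 1060)) = sqrt(965 + 2970) = sqrt(3935)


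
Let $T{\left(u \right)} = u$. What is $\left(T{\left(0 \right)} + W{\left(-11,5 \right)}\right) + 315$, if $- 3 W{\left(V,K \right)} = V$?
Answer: $\frac{956}{3} \approx 318.67$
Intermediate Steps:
$W{\left(V,K \right)} = - \frac{V}{3}$
$\left(T{\left(0 \right)} + W{\left(-11,5 \right)}\right) + 315 = \left(0 - - \frac{11}{3}\right) + 315 = \left(0 + \frac{11}{3}\right) + 315 = \frac{11}{3} + 315 = \frac{956}{3}$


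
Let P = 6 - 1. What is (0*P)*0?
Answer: 0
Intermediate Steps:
P = 5
(0*P)*0 = (0*5)*0 = 0*0 = 0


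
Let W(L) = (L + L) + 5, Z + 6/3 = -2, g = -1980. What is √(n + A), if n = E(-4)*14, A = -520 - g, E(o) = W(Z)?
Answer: √1418 ≈ 37.656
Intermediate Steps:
Z = -4 (Z = -2 - 2 = -4)
W(L) = 5 + 2*L (W(L) = 2*L + 5 = 5 + 2*L)
E(o) = -3 (E(o) = 5 + 2*(-4) = 5 - 8 = -3)
A = 1460 (A = -520 - 1*(-1980) = -520 + 1980 = 1460)
n = -42 (n = -3*14 = -42)
√(n + A) = √(-42 + 1460) = √1418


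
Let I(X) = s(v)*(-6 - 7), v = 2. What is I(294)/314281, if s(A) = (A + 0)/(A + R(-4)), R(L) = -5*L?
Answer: -13/3457091 ≈ -3.7604e-6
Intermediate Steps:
s(A) = A/(20 + A) (s(A) = (A + 0)/(A - 5*(-4)) = A/(A + 20) = A/(20 + A))
I(X) = -13/11 (I(X) = (2/(20 + 2))*(-6 - 7) = (2/22)*(-13) = (2*(1/22))*(-13) = (1/11)*(-13) = -13/11)
I(294)/314281 = -13/11/314281 = -13/11*1/314281 = -13/3457091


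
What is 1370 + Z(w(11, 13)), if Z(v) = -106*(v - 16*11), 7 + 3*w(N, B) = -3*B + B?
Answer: 21192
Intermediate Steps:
w(N, B) = -7/3 - 2*B/3 (w(N, B) = -7/3 + (-3*B + B)/3 = -7/3 + (-2*B)/3 = -7/3 - 2*B/3)
Z(v) = 18656 - 106*v (Z(v) = -106*(v - 176) = -106*(-176 + v) = 18656 - 106*v)
1370 + Z(w(11, 13)) = 1370 + (18656 - 106*(-7/3 - ⅔*13)) = 1370 + (18656 - 106*(-7/3 - 26/3)) = 1370 + (18656 - 106*(-11)) = 1370 + (18656 + 1166) = 1370 + 19822 = 21192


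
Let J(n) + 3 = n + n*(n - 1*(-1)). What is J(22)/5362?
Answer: 75/766 ≈ 0.097911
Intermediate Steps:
J(n) = -3 + n + n*(1 + n) (J(n) = -3 + (n + n*(n - 1*(-1))) = -3 + (n + n*(n + 1)) = -3 + (n + n*(1 + n)) = -3 + n + n*(1 + n))
J(22)/5362 = (-3 + 22**2 + 2*22)/5362 = (-3 + 484 + 44)*(1/5362) = 525*(1/5362) = 75/766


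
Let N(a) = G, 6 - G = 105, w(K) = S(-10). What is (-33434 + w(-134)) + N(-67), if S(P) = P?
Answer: -33543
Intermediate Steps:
w(K) = -10
G = -99 (G = 6 - 1*105 = 6 - 105 = -99)
N(a) = -99
(-33434 + w(-134)) + N(-67) = (-33434 - 10) - 99 = -33444 - 99 = -33543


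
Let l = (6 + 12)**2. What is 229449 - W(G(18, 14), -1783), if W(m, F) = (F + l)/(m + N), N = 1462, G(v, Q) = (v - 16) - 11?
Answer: 333390856/1453 ≈ 2.2945e+5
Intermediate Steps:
G(v, Q) = -27 + v (G(v, Q) = (-16 + v) - 11 = -27 + v)
l = 324 (l = 18**2 = 324)
W(m, F) = (324 + F)/(1462 + m) (W(m, F) = (F + 324)/(m + 1462) = (324 + F)/(1462 + m))
229449 - W(G(18, 14), -1783) = 229449 - (324 - 1783)/(1462 + (-27 + 18)) = 229449 - (-1459)/(1462 - 9) = 229449 - (-1459)/1453 = 229449 - 1*(-1459/1453) = 229449 + 1459/1453 = 333390856/1453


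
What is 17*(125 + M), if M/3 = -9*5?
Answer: -170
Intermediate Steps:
M = -135 (M = 3*(-9*5) = 3*(-45) = -135)
17*(125 + M) = 17*(125 - 135) = 17*(-10) = -170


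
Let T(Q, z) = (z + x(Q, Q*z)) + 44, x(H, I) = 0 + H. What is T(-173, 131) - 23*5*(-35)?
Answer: 4027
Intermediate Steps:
x(H, I) = H
T(Q, z) = 44 + Q + z (T(Q, z) = (z + Q) + 44 = (Q + z) + 44 = 44 + Q + z)
T(-173, 131) - 23*5*(-35) = (44 - 173 + 131) - 23*5*(-35) = 2 - 115*(-35) = 2 + 4025 = 4027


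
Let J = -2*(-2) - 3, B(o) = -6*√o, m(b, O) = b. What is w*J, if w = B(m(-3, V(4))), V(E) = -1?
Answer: -6*I*√3 ≈ -10.392*I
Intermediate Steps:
J = 1 (J = 4 - 3 = 1)
w = -6*I*√3 ≈ -10.392*I
w*J = -6*I*√3*1 = -6*I*√3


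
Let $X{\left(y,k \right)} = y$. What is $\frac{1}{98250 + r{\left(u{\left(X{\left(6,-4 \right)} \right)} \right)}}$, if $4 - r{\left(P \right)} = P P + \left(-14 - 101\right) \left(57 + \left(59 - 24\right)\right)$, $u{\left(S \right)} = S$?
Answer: $\frac{1}{108798} \approx 9.1913 \cdot 10^{-6}$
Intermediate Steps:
$r{\left(P \right)} = 10584 - P^{2}$ ($r{\left(P \right)} = 4 - \left(P P + \left(-14 - 101\right) \left(57 + \left(59 - 24\right)\right)\right) = 4 - \left(P^{2} - 115 \left(57 + \left(59 - 24\right)\right)\right) = 4 - \left(P^{2} - 115 \left(57 + 35\right)\right) = 4 - \left(P^{2} - 10580\right) = 4 - \left(-10580 + P^{2}\right) = 10584 - P^{2}$)
$\frac{1}{98250 + r{\left(u{\left(X{\left(6,-4 \right)} \right)} \right)}} = \frac{1}{98250 + \left(10584 - 6^{2}\right)} = \frac{1}{98250 + \left(10584 - 36\right)} = \frac{1}{98250 + 10548} = \frac{1}{108798}$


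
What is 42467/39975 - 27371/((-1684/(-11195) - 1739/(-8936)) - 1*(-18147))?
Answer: -10787234429207959/24190651904096925 ≈ -0.44593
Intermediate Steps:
42467/39975 - 27371/((-1684/(-11195) - 1739/(-8936)) - 1*(-18147)) = 42467*(1/39975) - 27371/((-1684*(-1/11195) - 1739*(-1/8936)) + 18147) = 42467/39975 - 27371/((1684/11195 + 1739/8936) + 18147) = 42467/39975 - 27371/(34516329/100038520 + 18147) = 42467/39975 - 27371/1815433538769/100038520 = 42467/39975 - 27371*100038520/1815433538769 = 42467/39975 - 2738154330920/1815433538769 = -10787234429207959/24190651904096925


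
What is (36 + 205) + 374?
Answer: 615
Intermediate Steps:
(36 + 205) + 374 = 241 + 374 = 615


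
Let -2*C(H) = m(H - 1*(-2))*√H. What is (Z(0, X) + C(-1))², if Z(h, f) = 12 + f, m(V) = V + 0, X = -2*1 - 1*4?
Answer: (12 - I)²/4 ≈ 35.75 - 6.0*I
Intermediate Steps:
X = -6 (X = -2 - 4 = -6)
m(V) = V
C(H) = -√H*(2 + H)/2 (C(H) = -(H - 1*(-2))*√H/2 = -(H + 2)*√H/2 = -(2 + H)*√H/2 = -√H*(2 + H)/2)
(Z(0, X) + C(-1))² = ((12 - 6) + √(-1)*(-2 - 1*(-1))/2)² = (6 + I*(-2 + 1)/2)² = (6 + (½)*I*(-1))² = (6 - I/2)²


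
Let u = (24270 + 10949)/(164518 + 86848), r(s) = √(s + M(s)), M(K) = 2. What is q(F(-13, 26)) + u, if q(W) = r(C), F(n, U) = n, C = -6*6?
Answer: 35219/251366 + I*√34 ≈ 0.14011 + 5.831*I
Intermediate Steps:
C = -36
r(s) = √(2 + s) (r(s) = √(s + 2) = √(2 + s))
q(W) = I*√34 (q(W) = √(2 - 36) = √(-34) = I*√34)
u = 35219/251366 ≈ 0.14011
q(F(-13, 26)) + u = I*√34 + 35219/251366 = 35219/251366 + I*√34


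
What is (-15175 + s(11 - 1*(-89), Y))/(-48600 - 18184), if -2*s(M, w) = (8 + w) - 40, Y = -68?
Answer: 15125/66784 ≈ 0.22648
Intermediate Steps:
s(M, w) = 16 - w/2 (s(M, w) = -((8 + w) - 40)/2 = -(-32 + w)/2 = 16 - w/2)
(-15175 + s(11 - 1*(-89), Y))/(-48600 - 18184) = (-15175 + (16 - ½*(-68)))/(-48600 - 18184) = (-15175 + (16 + 34))/(-66784) = (-15175 + 50)*(-1/66784) = -15125*(-1/66784) = 15125/66784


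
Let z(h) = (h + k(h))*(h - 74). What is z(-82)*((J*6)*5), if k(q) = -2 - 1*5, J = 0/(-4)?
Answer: 0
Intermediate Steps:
J = 0 (J = 0*(-¼) = 0)
k(q) = -7 (k(q) = -2 - 5 = -7)
z(h) = (-74 + h)*(-7 + h) (z(h) = (h - 7)*(h - 74) = (-7 + h)*(-74 + h) = (-74 + h)*(-7 + h))
z(-82)*((J*6)*5) = (518 + (-82)² - 81*(-82))*((0*6)*5) = (518 + 6724 + 6642)*(0*5) = 13884*0 = 0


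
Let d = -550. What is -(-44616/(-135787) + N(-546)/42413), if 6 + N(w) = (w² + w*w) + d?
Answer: -82777355420/5759134031 ≈ -14.373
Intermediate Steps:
N(w) = -556 + 2*w² (N(w) = -6 + ((w² + w*w) - 550) = -6 + ((w² + w²) - 550) = -6 + (2*w² - 550) = -6 + (-550 + 2*w²) = -556 + 2*w²)
-(-44616/(-135787) + N(-546)/42413) = -(-44616/(-135787) + (-556 + 2*(-546)²)/42413) = -(-44616*(-1/135787) + (-556 + 2*298116)*(1/42413)) = -(44616/135787 + (-556 + 596232)*(1/42413)) = -(44616/135787 + 595676*(1/42413)) = -(44616/135787 + 595676/42413) = -1*82777355420/5759134031 = -82777355420/5759134031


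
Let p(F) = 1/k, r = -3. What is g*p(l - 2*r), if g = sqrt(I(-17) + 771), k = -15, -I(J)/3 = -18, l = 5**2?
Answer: -sqrt(33)/3 ≈ -1.9149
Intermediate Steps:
l = 25
I(J) = 54 (I(J) = -3*(-18) = 54)
p(F) = -1/15 (p(F) = 1/(-15) = -1/15)
g = 5*sqrt(33) (g = sqrt(54 + 771) = sqrt(825) = 5*sqrt(33) ≈ 28.723)
g*p(l - 2*r) = (5*sqrt(33))*(-1/15) = -sqrt(33)/3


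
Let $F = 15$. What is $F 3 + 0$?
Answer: $45$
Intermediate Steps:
$F 3 + 0 = 15 \cdot 3 + 0 = 45 + 0 = 45$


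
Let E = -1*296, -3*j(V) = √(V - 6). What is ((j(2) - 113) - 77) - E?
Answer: 106 - 2*I/3 ≈ 106.0 - 0.66667*I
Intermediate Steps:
j(V) = -√(-6 + V)/3 (j(V) = -√(V - 6)/3 = -√(-6 + V)/3)
E = -296
((j(2) - 113) - 77) - E = ((-√(-6 + 2)/3 - 113) - 77) - 1*(-296) = ((-2*I/3 - 113) - 77) + 296 = ((-113 - 2*I/3) - 77) + 296 = (-190 - 2*I/3) + 296 = 106 - 2*I/3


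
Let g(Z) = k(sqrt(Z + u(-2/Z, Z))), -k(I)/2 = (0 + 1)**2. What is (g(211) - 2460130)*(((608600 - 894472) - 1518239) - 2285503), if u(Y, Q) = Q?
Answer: 10060990269048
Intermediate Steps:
k(I) = -2 (k(I) = -2*(0 + 1)**2 = -2*1**2 = -2*1 = -2)
g(Z) = -2
(g(211) - 2460130)*(((608600 - 894472) - 1518239) - 2285503) = (-2 - 2460130)*(((608600 - 894472) - 1518239) - 2285503) = -2460132*((-285872 - 1518239) - 2285503) = -2460132*(-1804111 - 2285503) = -2460132*(-4089614) = 10060990269048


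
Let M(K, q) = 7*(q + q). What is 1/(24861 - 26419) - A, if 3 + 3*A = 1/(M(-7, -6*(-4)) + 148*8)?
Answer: 186799/186960 ≈ 0.99914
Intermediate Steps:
M(K, q) = 14*q (M(K, q) = 7*(2*q) = 14*q)
A = -4559/4560 (A = -1 + 1/(3*(14*(-6*(-4)) + 148*8)) = -1 + 1/(3*(14*24 + 1184)) = -1 + 1/(3*(336 + 1184)) = -1 + (⅓)/1520 = -1 + (⅓)*(1/1520) = -1 + 1/4560 = -4559/4560 ≈ -0.99978)
1/(24861 - 26419) - A = 1/(24861 - 26419) - 1*(-4559/4560) = 1/(-1558) + 4559/4560 = -1/1558 + 4559/4560 = 186799/186960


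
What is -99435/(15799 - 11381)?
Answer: -99435/4418 ≈ -22.507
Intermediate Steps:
-99435/(15799 - 11381) = -99435/4418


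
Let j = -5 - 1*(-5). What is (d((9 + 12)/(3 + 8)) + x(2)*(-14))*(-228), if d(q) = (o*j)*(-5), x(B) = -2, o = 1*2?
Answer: -6384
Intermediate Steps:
o = 2
j = 0 (j = -5 + 5 = 0)
d(q) = 0 (d(q) = (2*0)*(-5) = 0*(-5) = 0)
(d((9 + 12)/(3 + 8)) + x(2)*(-14))*(-228) = (0 - 2*(-14))*(-228) = (0 + 28)*(-228) = 28*(-228) = -6384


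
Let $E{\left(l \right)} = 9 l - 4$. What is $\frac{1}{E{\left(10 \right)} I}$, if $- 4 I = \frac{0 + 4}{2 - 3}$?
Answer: $\frac{1}{86} \approx 0.011628$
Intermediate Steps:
$E{\left(l \right)} = -4 + 9 l$
$I = 1$ ($I = - \frac{\left(0 + 4\right) \frac{1}{2 - 3}}{4} = - \frac{4 \frac{1}{-1}}{4} = - \frac{4 \left(-1\right)}{4} = \left(- \frac{1}{4}\right) \left(-4\right) = 1$)
$\frac{1}{E{\left(10 \right)} I} = \frac{1}{\left(-4 + 9 \cdot 10\right) 1} = \frac{1}{\left(-4 + 90\right) 1} = \frac{1}{86 \cdot 1} = \frac{1}{86}$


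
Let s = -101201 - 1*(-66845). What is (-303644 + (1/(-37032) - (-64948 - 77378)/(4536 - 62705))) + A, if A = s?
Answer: -728095940578601/2154114408 ≈ -3.3800e+5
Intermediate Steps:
s = -34356 (s = -101201 + 66845 = -34356)
A = -34356
(-303644 + (1/(-37032) - (-64948 - 77378)/(4536 - 62705))) + A = (-303644 + (1/(-37032) - (-64948 - 77378)/(4536 - 62705))) - 34356 = (-303644 + (-1/37032 - (-142326)/(-58169))) - 34356 = (-303644 + (-1/37032 - (-142326)*(-1)/58169)) - 34356 = (-303644 + (-1/37032 - 1*142326/58169)) - 34356 = (-303644 + (-1/37032 - 142326/58169)) - 34356 = (-303644 - 5270674601/2154114408) - 34356 = -654089185977353/2154114408 - 34356 = -728095940578601/2154114408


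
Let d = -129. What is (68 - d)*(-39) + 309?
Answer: -7374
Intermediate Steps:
(68 - d)*(-39) + 309 = (68 - 1*(-129))*(-39) + 309 = (68 + 129)*(-39) + 309 = 197*(-39) + 309 = -7683 + 309 = -7374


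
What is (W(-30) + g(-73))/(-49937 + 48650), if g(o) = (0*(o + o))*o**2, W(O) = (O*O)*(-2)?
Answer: 200/143 ≈ 1.3986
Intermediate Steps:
W(O) = -2*O**2 (W(O) = O**2*(-2) = -2*O**2)
g(o) = 0 (g(o) = (0*(2*o))*o**2 = 0*o**2 = 0)
(W(-30) + g(-73))/(-49937 + 48650) = (-2*(-30)**2 + 0)/(-49937 + 48650) = (-2*900 + 0)/(-1287) = (-1800 + 0)*(-1/1287) = -1800*(-1/1287) = 200/143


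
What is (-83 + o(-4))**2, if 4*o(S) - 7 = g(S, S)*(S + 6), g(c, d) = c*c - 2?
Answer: 88209/16 ≈ 5513.1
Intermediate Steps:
g(c, d) = -2 + c**2 (g(c, d) = c**2 - 2 = -2 + c**2)
o(S) = 7/4 + (-2 + S**2)*(6 + S)/4 (o(S) = 7/4 + ((-2 + S**2)*(S + 6))/4 = 7/4 + ((-2 + S**2)*(6 + S))/4 = 7/4 + (-2 + S**2)*(6 + S)/4)
(-83 + o(-4))**2 = (-83 + (-5/4 + (3/2)*(-4)**2 + (1/4)*(-4)*(-2 + (-4)**2)))**2 = (-83 + (-5/4 + (3/2)*16 + (1/4)*(-4)*(-2 + 16)))**2 = (-83 + (-5/4 + 24 + (1/4)*(-4)*14))**2 = (-83 + (-5/4 + 24 - 14))**2 = (-83 + 35/4)**2 = (-297/4)**2 = 88209/16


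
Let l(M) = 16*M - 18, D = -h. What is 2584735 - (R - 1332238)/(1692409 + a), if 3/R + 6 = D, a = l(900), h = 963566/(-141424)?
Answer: 253715744279554217/98159257201 ≈ 2.5847e+6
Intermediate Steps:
h = -481783/70712 (h = 963566*(-1/141424) = -481783/70712 ≈ -6.8133)
D = 481783/70712 (D = -1*(-481783/70712) = 481783/70712 ≈ 6.8133)
l(M) = -18 + 16*M
a = 14382 (a = -18 + 16*900 = -18 + 14400 = 14382)
R = 212136/57511 (R = 3/(-6 + 481783/70712) = 3/(57511/70712) = 3*(70712/57511) = 212136/57511 ≈ 3.6886)
2584735 - (R - 1332238)/(1692409 + a) = 2584735 - (212136/57511 - 1332238)/(1692409 + 14382) = 2584735 - (-76618127482)/(57511*1706791) = 2584735 - 1*(-76618127482/98159257201) = 2584735 + 76618127482/98159257201 = 253715744279554217/98159257201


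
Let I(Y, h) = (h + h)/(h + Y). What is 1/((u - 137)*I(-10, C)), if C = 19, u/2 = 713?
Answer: 9/48982 ≈ 0.00018374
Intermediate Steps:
u = 1426 (u = 2*713 = 1426)
I(Y, h) = 2*h/(Y + h) (I(Y, h) = (2*h)/(Y + h) = 2*h/(Y + h))
1/((u - 137)*I(-10, C)) = 1/((1426 - 137)*((2*19/(-10 + 19)))) = 1/(1289*((2*19/9))) = 1/(1289*((2*19*(⅑)))) = 1/(1289*(38/9)) = (1/1289)*(9/38) = 9/48982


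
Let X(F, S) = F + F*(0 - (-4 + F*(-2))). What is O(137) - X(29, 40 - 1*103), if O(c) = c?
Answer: -1690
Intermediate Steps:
X(F, S) = F + F*(4 + 2*F) (X(F, S) = F + F*(0 - (-4 - 2*F)) = F + F*(0 + (4 + 2*F)) = F + F*(4 + 2*F))
O(137) - X(29, 40 - 1*103) = 137 - 29*(5 + 2*29) = 137 - 29*(5 + 58) = 137 - 29*63 = 137 - 1*1827 = 137 - 1827 = -1690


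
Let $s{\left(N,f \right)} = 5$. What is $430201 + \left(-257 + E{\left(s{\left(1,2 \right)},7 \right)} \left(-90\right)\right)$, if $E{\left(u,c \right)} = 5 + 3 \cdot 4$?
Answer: $428414$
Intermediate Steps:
$E{\left(u,c \right)} = 17$ ($E{\left(u,c \right)} = 5 + 12 = 17$)
$430201 + \left(-257 + E{\left(s{\left(1,2 \right)},7 \right)} \left(-90\right)\right) = 430201 + \left(-257 + 17 \left(-90\right)\right) = 430201 - 1787 = 428414$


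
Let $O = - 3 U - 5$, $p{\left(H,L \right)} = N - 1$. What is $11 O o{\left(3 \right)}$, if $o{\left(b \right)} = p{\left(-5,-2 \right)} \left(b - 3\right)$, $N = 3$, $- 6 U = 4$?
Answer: $0$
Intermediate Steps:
$U = - \frac{2}{3}$ ($U = \left(- \frac{1}{6}\right) 4 = - \frac{2}{3} \approx -0.66667$)
$p{\left(H,L \right)} = 2$ ($p{\left(H,L \right)} = 3 - 1 = 2$)
$o{\left(b \right)} = -6 + 2 b$ ($o{\left(b \right)} = 2 \left(b - 3\right) = 2 \left(-3 + b\right) = -6 + 2 b$)
$O = -3$ ($O = \left(-3\right) \left(- \frac{2}{3}\right) - 5 = 2 - 5 = -3$)
$11 O o{\left(3 \right)} = 11 \left(-3\right) \left(-6 + 2 \cdot 3\right) = - 33 \left(-6 + 6\right) = \left(-33\right) 0 = 0$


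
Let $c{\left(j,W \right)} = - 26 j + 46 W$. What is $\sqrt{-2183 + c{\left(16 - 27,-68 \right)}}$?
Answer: $5 i \sqrt{201} \approx 70.887 i$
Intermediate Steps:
$\sqrt{-2183 + c{\left(16 - 27,-68 \right)}} = \sqrt{-2183 - \left(3128 + 26 \left(16 - 27\right)\right)} = \sqrt{-2183 - 2842} = \sqrt{-5025} = 5 i \sqrt{201}$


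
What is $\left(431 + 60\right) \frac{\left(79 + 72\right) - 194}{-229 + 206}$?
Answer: $\frac{21113}{23} \approx 917.96$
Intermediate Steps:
$\left(431 + 60\right) \frac{\left(79 + 72\right) - 194}{-229 + 206} = 491 \frac{151 - 194}{-23} = 491 \left(\left(-43\right) \left(- \frac{1}{23}\right)\right) = 491 \cdot \frac{43}{23} = \frac{21113}{23}$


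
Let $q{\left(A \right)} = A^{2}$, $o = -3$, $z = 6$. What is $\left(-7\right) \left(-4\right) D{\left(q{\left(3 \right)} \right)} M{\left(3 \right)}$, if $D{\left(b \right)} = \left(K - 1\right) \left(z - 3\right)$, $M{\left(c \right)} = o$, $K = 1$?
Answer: $0$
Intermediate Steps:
$M{\left(c \right)} = -3$
$D{\left(b \right)} = 0$ ($D{\left(b \right)} = \left(1 - 1\right) \left(6 - 3\right) = 0 \cdot 3 = 0$)
$\left(-7\right) \left(-4\right) D{\left(q{\left(3 \right)} \right)} M{\left(3 \right)} = \left(-7\right) \left(-4\right) 0 \left(-3\right) = 28 \cdot 0 \left(-3\right) = 0 \left(-3\right) = 0$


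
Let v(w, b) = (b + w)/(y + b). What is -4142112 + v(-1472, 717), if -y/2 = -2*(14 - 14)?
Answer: -2969895059/717 ≈ -4.1421e+6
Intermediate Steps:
y = 0 (y = -(-4)*(14 - 14) = -(-4)*0 = -2*0 = 0)
v(w, b) = (b + w)/b (v(w, b) = (b + w)/(0 + b) = (b + w)/b)
-4142112 + v(-1472, 717) = -4142112 + (717 - 1472)/717 = -4142112 + (1/717)*(-755) = -4142112 - 755/717 = -2969895059/717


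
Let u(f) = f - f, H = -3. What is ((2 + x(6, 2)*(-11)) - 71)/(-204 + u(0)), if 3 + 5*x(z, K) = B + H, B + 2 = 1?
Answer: 67/255 ≈ 0.26274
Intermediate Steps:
u(f) = 0
B = -1 (B = -2 + 1 = -1)
x(z, K) = -7/5 (x(z, K) = -3/5 + (-1 - 3)/5 = -3/5 + (1/5)*(-4) = -3/5 - 4/5 = -7/5)
((2 + x(6, 2)*(-11)) - 71)/(-204 + u(0)) = ((2 - 7/5*(-11)) - 71)/(-204 + 0) = ((2 + 77/5) - 71)/(-204) = (87/5 - 71)*(-1/204) = -268/5*(-1/204) = 67/255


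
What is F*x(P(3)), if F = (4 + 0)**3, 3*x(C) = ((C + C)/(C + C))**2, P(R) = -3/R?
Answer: 64/3 ≈ 21.333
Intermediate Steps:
x(C) = 1/3 (x(C) = ((C + C)/(C + C))**2/3 = ((2*C)/((2*C)))**2/3 = ((2*C)*(1/(2*C)))**2/3 = (1/3)*1**2 = (1/3)*1 = 1/3)
F = 64 (F = 4**3 = 64)
F*x(P(3)) = 64*(1/3) = 64/3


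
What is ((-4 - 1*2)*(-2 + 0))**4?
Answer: 20736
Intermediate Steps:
((-4 - 1*2)*(-2 + 0))**4 = ((-4 - 2)*(-2))**4 = (-6*(-2))**4 = 12**4 = 20736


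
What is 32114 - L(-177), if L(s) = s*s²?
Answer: 5577347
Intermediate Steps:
L(s) = s³
32114 - L(-177) = 32114 - 1*(-177)³ = 32114 - 1*(-5545233) = 32114 + 5545233 = 5577347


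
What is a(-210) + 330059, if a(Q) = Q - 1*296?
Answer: 329553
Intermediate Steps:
a(Q) = -296 + Q (a(Q) = Q - 296 = -296 + Q)
a(-210) + 330059 = (-296 - 210) + 330059 = -506 + 330059 = 329553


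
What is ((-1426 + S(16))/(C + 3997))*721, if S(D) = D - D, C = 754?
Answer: -1028146/4751 ≈ -216.41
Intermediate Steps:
S(D) = 0
((-1426 + S(16))/(C + 3997))*721 = ((-1426 + 0)/(754 + 3997))*721 = -1426/4751*721 = -1028146/4751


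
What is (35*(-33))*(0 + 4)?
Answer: -4620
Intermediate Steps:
(35*(-33))*(0 + 4) = -1155*4 = -4620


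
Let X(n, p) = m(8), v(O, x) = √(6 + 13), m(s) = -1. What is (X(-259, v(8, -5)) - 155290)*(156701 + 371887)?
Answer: -82084959108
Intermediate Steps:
v(O, x) = √19
X(n, p) = -1
(X(-259, v(8, -5)) - 155290)*(156701 + 371887) = (-1 - 155290)*(156701 + 371887) = -155291*528588 = -82084959108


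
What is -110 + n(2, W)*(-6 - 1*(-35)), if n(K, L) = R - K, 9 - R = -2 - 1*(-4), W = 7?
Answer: 35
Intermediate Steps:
R = 7 (R = 9 - (-2 - 1*(-4)) = 9 - (-2 + 4) = 9 - 1*2 = 9 - 2 = 7)
n(K, L) = 7 - K
-110 + n(2, W)*(-6 - 1*(-35)) = -110 + (7 - 1*2)*(-6 - 1*(-35)) = -110 + (7 - 2)*(-6 + 35) = -110 + 5*29 = -110 + 145 = 35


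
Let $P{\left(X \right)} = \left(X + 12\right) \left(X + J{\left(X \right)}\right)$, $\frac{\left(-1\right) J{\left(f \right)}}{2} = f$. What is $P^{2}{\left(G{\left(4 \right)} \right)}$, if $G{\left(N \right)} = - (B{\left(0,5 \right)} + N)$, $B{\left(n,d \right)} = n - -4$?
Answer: $1024$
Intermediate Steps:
$B{\left(n,d \right)} = 4 + n$ ($B{\left(n,d \right)} = n + 4 = 4 + n$)
$J{\left(f \right)} = - 2 f$
$G{\left(N \right)} = -4 - N$ ($G{\left(N \right)} = - (\left(4 + 0\right) + N) = - (4 + N) = -4 - N$)
$P{\left(X \right)} = - X \left(12 + X\right)$ ($P{\left(X \right)} = \left(X + 12\right) \left(X - 2 X\right) = \left(12 + X\right) \left(- X\right) = - X \left(12 + X\right)$)
$P^{2}{\left(G{\left(4 \right)} \right)} = \left(\left(-4 - 4\right) \left(-12 - \left(-4 - 4\right)\right)\right)^{2} = \left(- 8 \left(-12 - -8\right)\right)^{2} = \left(- 8 \left(-12 + 8\right)\right)^{2} = \left(\left(-8\right) \left(-4\right)\right)^{2} = 32^{2} = 1024$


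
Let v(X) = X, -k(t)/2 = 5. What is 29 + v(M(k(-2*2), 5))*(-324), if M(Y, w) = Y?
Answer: 3269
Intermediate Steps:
k(t) = -10 (k(t) = -2*5 = -10)
29 + v(M(k(-2*2), 5))*(-324) = 29 - 10*(-324) = 29 + 3240 = 3269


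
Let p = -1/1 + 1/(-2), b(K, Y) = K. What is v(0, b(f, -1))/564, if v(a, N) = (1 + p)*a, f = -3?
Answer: 0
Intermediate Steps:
p = -3/2 (p = -1*1 + 1*(-½) = -1 - ½ = -3/2 ≈ -1.5000)
v(a, N) = -a/2 (v(a, N) = (1 - 3/2)*a = -a/2)
v(0, b(f, -1))/564 = -½*0/564 = 0*(1/564) = 0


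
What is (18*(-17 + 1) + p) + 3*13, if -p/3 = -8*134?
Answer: 2967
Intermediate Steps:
p = 3216 (p = -(-24)*134 = -3*(-1072) = 3216)
(18*(-17 + 1) + p) + 3*13 = (18*(-17 + 1) + 3216) + 3*13 = (18*(-16) + 3216) + 39 = (-288 + 3216) + 39 = 2928 + 39 = 2967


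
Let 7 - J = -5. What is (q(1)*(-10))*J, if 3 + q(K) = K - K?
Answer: 360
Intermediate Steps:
q(K) = -3 (q(K) = -3 + (K - K) = -3 + 0 = -3)
J = 12 (J = 7 - 1*(-5) = 7 + 5 = 12)
(q(1)*(-10))*J = -3*(-10)*12 = 30*12 = 360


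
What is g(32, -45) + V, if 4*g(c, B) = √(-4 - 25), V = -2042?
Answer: -2042 + I*√29/4 ≈ -2042.0 + 1.3463*I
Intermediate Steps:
g(c, B) = I*√29/4 (g(c, B) = √(-4 - 25)/4 = √(-29)/4 = (I*√29)/4 = I*√29/4)
g(32, -45) + V = I*√29/4 - 2042 = -2042 + I*√29/4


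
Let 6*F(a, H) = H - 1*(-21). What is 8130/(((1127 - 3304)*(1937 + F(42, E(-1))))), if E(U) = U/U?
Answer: -12195/6337247 ≈ -0.0019243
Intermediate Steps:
E(U) = 1
F(a, H) = 7/2 + H/6 (F(a, H) = (H - 1*(-21))/6 = (H + 21)/6 = (21 + H)/6 = 7/2 + H/6)
8130/(((1127 - 3304)*(1937 + F(42, E(-1))))) = 8130/(((1127 - 3304)*(1937 + (7/2 + (⅙)*1)))) = 8130/((-2177*(1937 + (7/2 + ⅙)))) = 8130/((-2177*(1937 + 11/3))) = 8130/((-2177*5822/3)) = 8130/(-12674494/3) = 8130*(-3/12674494) = -12195/6337247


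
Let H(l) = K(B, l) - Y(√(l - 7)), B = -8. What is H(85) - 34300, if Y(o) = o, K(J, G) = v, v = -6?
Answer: -34306 - √78 ≈ -34315.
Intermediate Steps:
K(J, G) = -6
H(l) = -6 - √(-7 + l) (H(l) = -6 - √(l - 7) = -6 - √(-7 + l))
H(85) - 34300 = (-6 - √(-7 + 85)) - 34300 = (-6 - √78) - 34300 = -34306 - √78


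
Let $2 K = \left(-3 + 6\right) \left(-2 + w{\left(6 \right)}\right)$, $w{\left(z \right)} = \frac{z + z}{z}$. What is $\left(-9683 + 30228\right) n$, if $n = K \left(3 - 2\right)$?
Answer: $0$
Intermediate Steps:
$w{\left(z \right)} = 2$ ($w{\left(z \right)} = \frac{2 z}{z} = 2$)
$K = 0$ ($K = \frac{\left(-3 + 6\right) \left(-2 + 2\right)}{2} = \frac{3 \cdot 0}{2} = \frac{1}{2} \cdot 0 = 0$)
$n = 0$ ($n = 0 \left(3 - 2\right) = 0 \cdot 1 = 0$)
$\left(-9683 + 30228\right) n = \left(-9683 + 30228\right) 0 = 20545 \cdot 0 = 0$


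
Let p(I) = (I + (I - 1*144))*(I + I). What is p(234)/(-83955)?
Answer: -50544/27985 ≈ -1.8061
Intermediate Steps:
p(I) = 2*I*(-144 + 2*I) (p(I) = (I + (I - 144))*(2*I) = (I + (-144 + I))*(2*I) = (-144 + 2*I)*(2*I) = 2*I*(-144 + 2*I))
p(234)/(-83955) = (4*234*(-72 + 234))/(-83955) = (4*234*162)*(-1/83955) = 151632*(-1/83955) = -50544/27985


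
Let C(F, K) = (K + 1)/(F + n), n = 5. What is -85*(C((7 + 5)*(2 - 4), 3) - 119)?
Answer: 192525/19 ≈ 10133.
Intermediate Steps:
C(F, K) = (1 + K)/(5 + F) (C(F, K) = (K + 1)/(F + 5) = (1 + K)/(5 + F))
-85*(C((7 + 5)*(2 - 4), 3) - 119) = -85*((1 + 3)/(5 + (7 + 5)*(2 - 4)) - 119) = -85*(4/(5 + 12*(-2)) - 119) = -85*(4/(5 - 24) - 119) = -85*(4/(-19) - 119) = -85*(-1/19*4 - 119) = -85*(-4/19 - 119) = -85*(-2265/19) = 192525/19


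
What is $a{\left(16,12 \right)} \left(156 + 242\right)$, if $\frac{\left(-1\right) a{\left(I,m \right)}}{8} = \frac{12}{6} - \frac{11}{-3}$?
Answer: $- \frac{54128}{3} \approx -18043.0$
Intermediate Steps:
$a{\left(I,m \right)} = - \frac{136}{3}$ ($a{\left(I,m \right)} = - 8 \left(\frac{12}{6} - \frac{11}{-3}\right) = - 8 \left(12 \cdot \frac{1}{6} - - \frac{11}{3}\right) = - 8 \left(2 + \frac{11}{3}\right) = \left(-8\right) \frac{17}{3} = - \frac{136}{3}$)
$a{\left(16,12 \right)} \left(156 + 242\right) = - \frac{136 \left(156 + 242\right)}{3} = \left(- \frac{136}{3}\right) 398 = - \frac{54128}{3}$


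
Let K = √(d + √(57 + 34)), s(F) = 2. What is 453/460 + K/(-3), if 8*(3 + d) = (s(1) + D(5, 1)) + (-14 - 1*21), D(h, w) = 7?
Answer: 453/460 - √(-25 + 4*√91)/6 ≈ 0.38023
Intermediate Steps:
d = -25/4 (d = -3 + ((2 + 7) + (-14 - 1*21))/8 = -3 + (9 + (-14 - 21))/8 = -3 + (9 - 35)/8 = -3 + (⅛)*(-26) = -3 - 13/4 = -25/4 ≈ -6.2500)
K = √(-25/4 + √91) (K = √(-25/4 + √(57 + 34)) = √(-25/4 + √91) ≈ 1.8137)
453/460 + K/(-3) = 453/460 + (√(-25 + 4*√91)/2)/(-3) = 453*(1/460) + (√(-25 + 4*√91)/2)*(-⅓) = 453/460 - √(-25 + 4*√91)/6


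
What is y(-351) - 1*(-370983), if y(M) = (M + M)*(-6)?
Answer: 375195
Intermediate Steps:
y(M) = -12*M (y(M) = (2*M)*(-6) = -12*M)
y(-351) - 1*(-370983) = -12*(-351) - 1*(-370983) = 4212 + 370983 = 375195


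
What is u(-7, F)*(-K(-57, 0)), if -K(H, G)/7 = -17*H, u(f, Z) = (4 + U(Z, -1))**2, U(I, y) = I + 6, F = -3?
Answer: 332367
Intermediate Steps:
U(I, y) = 6 + I
u(f, Z) = (10 + Z)**2 (u(f, Z) = (4 + (6 + Z))**2 = (10 + Z)**2)
K(H, G) = 119*H (K(H, G) = -(-119)*H = 119*H)
u(-7, F)*(-K(-57, 0)) = (10 - 3)**2*(-119*(-57)) = 7**2*(-1*(-6783)) = 49*6783 = 332367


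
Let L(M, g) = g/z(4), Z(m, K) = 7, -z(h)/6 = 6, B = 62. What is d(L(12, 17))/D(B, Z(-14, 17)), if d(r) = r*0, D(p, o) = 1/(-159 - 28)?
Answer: 0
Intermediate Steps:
z(h) = -36 (z(h) = -6*6 = -36)
D(p, o) = -1/187 (D(p, o) = 1/(-187) = -1/187)
L(M, g) = -g/36 (L(M, g) = g/(-36) = g*(-1/36) = -g/36)
d(r) = 0
d(L(12, 17))/D(B, Z(-14, 17)) = 0/(-1/187) = 0*(-187) = 0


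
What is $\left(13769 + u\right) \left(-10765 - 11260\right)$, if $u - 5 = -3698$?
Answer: $-221923900$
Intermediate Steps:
$u = -3693$ ($u = 5 - 3698 = -3693$)
$\left(13769 + u\right) \left(-10765 - 11260\right) = \left(13769 - 3693\right) \left(-10765 - 11260\right) = 10076 \left(-22025\right) = -221923900$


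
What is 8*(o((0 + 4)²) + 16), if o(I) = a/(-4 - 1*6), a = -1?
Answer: 644/5 ≈ 128.80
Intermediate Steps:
o(I) = ⅒ (o(I) = -1/(-4 - 1*6) = -1/(-4 - 6) = -1/(-10) = -1*(-⅒) = ⅒)
8*(o((0 + 4)²) + 16) = 8*(⅒ + 16) = 8*(161/10) = 644/5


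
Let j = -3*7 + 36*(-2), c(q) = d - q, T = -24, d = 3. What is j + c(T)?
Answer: -66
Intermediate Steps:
c(q) = 3 - q
j = -93 (j = -21 - 72 = -93)
j + c(T) = -93 + (3 - 1*(-24)) = -93 + (3 + 24) = -93 + 27 = -66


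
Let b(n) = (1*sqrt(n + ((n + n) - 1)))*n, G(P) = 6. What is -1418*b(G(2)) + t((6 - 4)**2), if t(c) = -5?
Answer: -5 - 8508*sqrt(17) ≈ -35084.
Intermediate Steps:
b(n) = n*sqrt(-1 + 3*n) (b(n) = (1*sqrt(n + (2*n - 1)))*n = (1*sqrt(n + (-1 + 2*n)))*n = (1*sqrt(-1 + 3*n))*n = sqrt(-1 + 3*n)*n = n*sqrt(-1 + 3*n))
-1418*b(G(2)) + t((6 - 4)**2) = -8508*sqrt(-1 + 3*6) - 5 = -8508*sqrt(-1 + 18) - 5 = -8508*sqrt(17) - 5 = -5 - 8508*sqrt(17)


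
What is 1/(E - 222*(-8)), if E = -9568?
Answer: -1/7792 ≈ -0.00012834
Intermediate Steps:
1/(E - 222*(-8)) = 1/(-9568 - 222*(-8)) = 1/(-9568 + 1776) = 1/(-7792) = -1/7792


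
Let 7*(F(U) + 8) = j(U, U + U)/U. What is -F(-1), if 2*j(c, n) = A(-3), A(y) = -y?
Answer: 115/14 ≈ 8.2143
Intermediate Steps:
j(c, n) = 3/2 (j(c, n) = (-1*(-3))/2 = (½)*3 = 3/2)
F(U) = -8 + 3/(14*U) (F(U) = -8 + (3/(2*U))/7 = -8 + 3/(14*U))
-F(-1) = -(-8 + (3/14)/(-1)) = -(-8 + (3/14)*(-1)) = -(-8 - 3/14) = -(-115)/14 = -1*(-115/14) = 115/14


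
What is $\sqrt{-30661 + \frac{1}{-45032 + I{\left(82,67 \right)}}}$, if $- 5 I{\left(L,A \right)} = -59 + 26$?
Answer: $\frac{2 i \sqrt{388491474201726}}{225127} \approx 175.1 i$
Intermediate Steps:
$I{\left(L,A \right)} = \frac{33}{5}$ ($I{\left(L,A \right)} = - \frac{-59 + 26}{5} = \left(- \frac{1}{5}\right) \left(-33\right) = \frac{33}{5}$)
$\sqrt{-30661 + \frac{1}{-45032 + I{\left(82,67 \right)}}} = \sqrt{-30661 + \frac{1}{-45032 + \frac{33}{5}}} = \sqrt{-30661 + \frac{1}{- \frac{225127}{5}}} = \sqrt{-30661 - \frac{5}{225127}} = \sqrt{- \frac{6902618952}{225127}} = \frac{2 i \sqrt{388491474201726}}{225127}$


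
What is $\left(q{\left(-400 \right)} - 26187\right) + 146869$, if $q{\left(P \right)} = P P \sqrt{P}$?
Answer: $120682 + 3200000 i \approx 1.2068 \cdot 10^{5} + 3.2 \cdot 10^{6} i$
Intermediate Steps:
$q{\left(P \right)} = P^{\frac{5}{2}}$ ($q{\left(P \right)} = P^{2} \sqrt{P} = P^{\frac{5}{2}}$)
$\left(q{\left(-400 \right)} - 26187\right) + 146869 = \left(\left(-400\right)^{\frac{5}{2}} - 26187\right) + 146869 = \left(3200000 i - 26187\right) + 146869 = \left(-26187 + 3200000 i\right) + 146869 = 120682 + 3200000 i$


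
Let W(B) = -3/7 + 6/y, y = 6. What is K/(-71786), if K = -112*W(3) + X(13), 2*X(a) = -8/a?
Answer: 38/42419 ≈ 0.00089583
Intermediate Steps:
X(a) = -4/a (X(a) = (-8/a)/2 = -4/a)
W(B) = 4/7 (W(B) = -3/7 + 6/6 = -3*⅐ + 6*(⅙) = -3/7 + 1 = 4/7)
K = -836/13 (K = -112*4/7 - 4/13 = -64 - 4*1/13 = -64 - 4/13 = -836/13 ≈ -64.308)
K/(-71786) = -836/13/(-71786) = -836/13*(-1/71786) = 38/42419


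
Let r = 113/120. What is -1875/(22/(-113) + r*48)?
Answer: -353125/8476 ≈ -41.662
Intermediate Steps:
r = 113/120 (r = 113*(1/120) = 113/120 ≈ 0.94167)
-1875/(22/(-113) + r*48) = -1875/(22/(-113) + (113/120)*48) = -1875/(22*(-1/113) + 226/5) = -1875/(-22/113 + 226/5) = -1875/25428/565 = -1875*565/25428 = -353125/8476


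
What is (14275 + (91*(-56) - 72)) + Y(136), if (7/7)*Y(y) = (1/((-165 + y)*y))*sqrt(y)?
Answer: 9107 - sqrt(34)/1972 ≈ 9107.0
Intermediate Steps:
Y(y) = 1/(sqrt(y)*(-165 + y)) (Y(y) = (1/((-165 + y)*y))*sqrt(y) = (1/(y*(-165 + y)))*sqrt(y) = 1/(sqrt(y)*(-165 + y)))
(14275 + (91*(-56) - 72)) + Y(136) = (14275 + (91*(-56) - 72)) + 1/(sqrt(136)*(-165 + 136)) = (14275 + (-5096 - 72)) + (sqrt(34)/68)/(-29) = (14275 - 5168) + (sqrt(34)/68)*(-1/29) = 9107 - sqrt(34)/1972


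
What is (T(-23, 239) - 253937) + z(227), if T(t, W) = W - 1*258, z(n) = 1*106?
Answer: -253850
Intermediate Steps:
z(n) = 106
T(t, W) = -258 + W (T(t, W) = W - 258 = -258 + W)
(T(-23, 239) - 253937) + z(227) = ((-258 + 239) - 253937) + 106 = (-19 - 253937) + 106 = -253956 + 106 = -253850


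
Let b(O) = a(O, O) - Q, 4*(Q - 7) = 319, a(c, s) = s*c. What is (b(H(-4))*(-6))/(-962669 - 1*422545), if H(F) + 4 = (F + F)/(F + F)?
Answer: -311/923476 ≈ -0.00033677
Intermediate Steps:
a(c, s) = c*s
Q = 347/4 (Q = 7 + (1/4)*319 = 7 + 319/4 = 347/4 ≈ 86.750)
H(F) = -3 (H(F) = -4 + (F + F)/(F + F) = -4 + (2*F)/((2*F)) = -4 + (2*F)*(1/(2*F)) = -4 + 1 = -3)
b(O) = -347/4 + O**2 (b(O) = O*O - 1*347/4 = O**2 - 347/4 = -347/4 + O**2)
(b(H(-4))*(-6))/(-962669 - 1*422545) = ((-347/4 + (-3)**2)*(-6))/(-962669 - 1*422545) = ((-347/4 + 9)*(-6))/(-962669 - 422545) = -311/4*(-6)/(-1385214) = (933/2)*(-1/1385214) = -311/923476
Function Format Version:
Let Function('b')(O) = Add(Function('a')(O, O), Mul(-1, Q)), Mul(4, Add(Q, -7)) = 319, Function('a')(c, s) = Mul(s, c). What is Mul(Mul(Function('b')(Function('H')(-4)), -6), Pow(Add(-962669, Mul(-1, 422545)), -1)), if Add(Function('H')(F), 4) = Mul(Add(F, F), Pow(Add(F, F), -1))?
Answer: Rational(-311, 923476) ≈ -0.00033677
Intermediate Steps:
Function('a')(c, s) = Mul(c, s)
Q = Rational(347, 4) (Q = Add(7, Mul(Rational(1, 4), 319)) = Add(7, Rational(319, 4)) = Rational(347, 4) ≈ 86.750)
Function('H')(F) = -3 (Function('H')(F) = Add(-4, Mul(Add(F, F), Pow(Add(F, F), -1))) = Add(-4, Mul(Mul(2, F), Pow(Mul(2, F), -1))) = Add(-4, Mul(Mul(2, F), Mul(Rational(1, 2), Pow(F, -1)))) = Add(-4, 1) = -3)
Function('b')(O) = Add(Rational(-347, 4), Pow(O, 2)) (Function('b')(O) = Add(Mul(O, O), Mul(-1, Rational(347, 4))) = Add(Pow(O, 2), Rational(-347, 4)) = Add(Rational(-347, 4), Pow(O, 2)))
Mul(Mul(Function('b')(Function('H')(-4)), -6), Pow(Add(-962669, Mul(-1, 422545)), -1)) = Mul(Mul(Add(Rational(-347, 4), Pow(-3, 2)), -6), Pow(Add(-962669, Mul(-1, 422545)), -1)) = Mul(Mul(Add(Rational(-347, 4), 9), -6), Pow(Add(-962669, -422545), -1)) = Mul(Mul(Rational(-311, 4), -6), Pow(-1385214, -1)) = Mul(Rational(933, 2), Rational(-1, 1385214)) = Rational(-311, 923476)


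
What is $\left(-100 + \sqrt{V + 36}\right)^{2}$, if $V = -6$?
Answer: $\left(100 - \sqrt{30}\right)^{2} \approx 8934.6$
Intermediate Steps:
$\left(-100 + \sqrt{V + 36}\right)^{2} = \left(-100 + \sqrt{-6 + 36}\right)^{2} = \left(-100 + \sqrt{30}\right)^{2}$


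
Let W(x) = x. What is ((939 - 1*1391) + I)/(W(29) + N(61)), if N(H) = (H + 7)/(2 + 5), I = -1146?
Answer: -11186/271 ≈ -41.277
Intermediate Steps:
N(H) = 1 + H/7 (N(H) = (7 + H)/7 = (7 + H)*(⅐) = 1 + H/7)
((939 - 1*1391) + I)/(W(29) + N(61)) = ((939 - 1*1391) - 1146)/(29 + (1 + (⅐)*61)) = ((939 - 1391) - 1146)/(29 + (1 + 61/7)) = (-452 - 1146)/(29 + 68/7) = -1598/271/7 = -1598*7/271 = -11186/271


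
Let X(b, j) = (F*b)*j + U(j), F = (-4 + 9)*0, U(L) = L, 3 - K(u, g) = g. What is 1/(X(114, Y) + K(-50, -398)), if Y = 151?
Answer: 1/552 ≈ 0.0018116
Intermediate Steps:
K(u, g) = 3 - g
F = 0 (F = 5*0 = 0)
X(b, j) = j (X(b, j) = (0*b)*j + j = 0*j + j = 0 + j = j)
1/(X(114, Y) + K(-50, -398)) = 1/(151 + (3 - 1*(-398))) = 1/(151 + (3 + 398)) = 1/(151 + 401) = 1/552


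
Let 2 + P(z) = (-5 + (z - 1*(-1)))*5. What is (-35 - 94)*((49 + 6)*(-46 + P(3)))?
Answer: 376035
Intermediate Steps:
P(z) = -22 + 5*z (P(z) = -2 + (-5 + (z - 1*(-1)))*5 = -2 + (-5 + (z + 1))*5 = -2 + (-5 + (1 + z))*5 = -2 + (-4 + z)*5 = -2 + (-20 + 5*z) = -22 + 5*z)
(-35 - 94)*((49 + 6)*(-46 + P(3))) = (-35 - 94)*((49 + 6)*(-46 + (-22 + 5*3))) = -7095*(-46 + (-22 + 15)) = -7095*(-46 - 7) = -7095*(-53) = -129*(-2915) = 376035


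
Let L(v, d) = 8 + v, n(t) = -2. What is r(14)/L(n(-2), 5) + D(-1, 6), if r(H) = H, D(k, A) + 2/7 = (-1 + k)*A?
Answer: -209/21 ≈ -9.9524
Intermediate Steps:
D(k, A) = -2/7 + A*(-1 + k) (D(k, A) = -2/7 + (-1 + k)*A = -2/7 + A*(-1 + k))
r(14)/L(n(-2), 5) + D(-1, 6) = 14/(8 - 2) + (-2/7 - 1*6 + 6*(-1)) = 14/6 + (-2/7 - 6 - 6) = 14*(1/6) - 86/7 = 7/3 - 86/7 = -209/21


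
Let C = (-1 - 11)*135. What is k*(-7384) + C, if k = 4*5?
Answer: -149300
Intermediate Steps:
C = -1620 (C = -12*135 = -1620)
k = 20
k*(-7384) + C = 20*(-7384) - 1620 = -147680 - 1620 = -149300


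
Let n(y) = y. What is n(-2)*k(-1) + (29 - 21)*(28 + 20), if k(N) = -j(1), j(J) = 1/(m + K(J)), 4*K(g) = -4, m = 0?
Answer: 382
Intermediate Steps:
K(g) = -1 (K(g) = (1/4)*(-4) = -1)
j(J) = -1 (j(J) = 1/(0 - 1) = 1/(-1) = -1)
k(N) = 1 (k(N) = -1*(-1) = 1)
n(-2)*k(-1) + (29 - 21)*(28 + 20) = -2*1 + (29 - 21)*(28 + 20) = -2 + 8*48 = -2 + 384 = 382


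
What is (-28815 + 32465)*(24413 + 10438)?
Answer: 127206150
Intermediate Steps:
(-28815 + 32465)*(24413 + 10438) = 3650*34851 = 127206150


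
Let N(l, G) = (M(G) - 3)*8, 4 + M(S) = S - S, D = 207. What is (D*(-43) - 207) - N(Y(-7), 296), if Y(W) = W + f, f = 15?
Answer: -9052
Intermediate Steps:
M(S) = -4 (M(S) = -4 + (S - S) = -4 + 0 = -4)
Y(W) = 15 + W (Y(W) = W + 15 = 15 + W)
N(l, G) = -56 (N(l, G) = (-4 - 3)*8 = -7*8 = -56)
(D*(-43) - 207) - N(Y(-7), 296) = (207*(-43) - 207) - 1*(-56) = (-8901 - 207) + 56 = -9108 + 56 = -9052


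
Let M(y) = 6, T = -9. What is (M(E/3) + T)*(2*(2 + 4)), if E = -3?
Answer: -36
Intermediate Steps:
(M(E/3) + T)*(2*(2 + 4)) = (6 - 9)*(2*(2 + 4)) = -6*6 = -3*12 = -36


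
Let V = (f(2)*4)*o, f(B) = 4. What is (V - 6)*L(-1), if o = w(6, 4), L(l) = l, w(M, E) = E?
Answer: -58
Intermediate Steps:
o = 4
V = 64 (V = (4*4)*4 = 16*4 = 64)
(V - 6)*L(-1) = (64 - 6)*(-1) = 58*(-1) = -58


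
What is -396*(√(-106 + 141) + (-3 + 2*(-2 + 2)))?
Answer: 1188 - 396*√35 ≈ -1154.8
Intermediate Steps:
-396*(√(-106 + 141) + (-3 + 2*(-2 + 2))) = -396*(√35 + (-3 + 2*0)) = -396*(√35 + (-3 + 0)) = -396*(√35 - 3) = -396*(-3 + √35) = 1188 - 396*√35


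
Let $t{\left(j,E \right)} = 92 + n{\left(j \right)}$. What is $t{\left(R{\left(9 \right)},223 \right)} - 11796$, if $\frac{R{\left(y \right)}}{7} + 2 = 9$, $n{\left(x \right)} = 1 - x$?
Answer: $-11752$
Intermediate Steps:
$R{\left(y \right)} = 49$ ($R{\left(y \right)} = -14 + 7 \cdot 9 = -14 + 63 = 49$)
$t{\left(j,E \right)} = 93 - j$ ($t{\left(j,E \right)} = 92 - \left(-1 + j\right) = 93 - j$)
$t{\left(R{\left(9 \right)},223 \right)} - 11796 = \left(93 - 49\right) - 11796 = 44 - 11796 = -11752$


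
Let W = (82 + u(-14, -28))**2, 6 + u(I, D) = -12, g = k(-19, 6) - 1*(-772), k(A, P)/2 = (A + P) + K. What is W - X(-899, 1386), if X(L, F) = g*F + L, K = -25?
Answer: -959661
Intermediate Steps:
k(A, P) = -50 + 2*A + 2*P (k(A, P) = 2*((A + P) - 25) = 2*(-25 + A + P) = -50 + 2*A + 2*P)
g = 696 (g = (-50 + 2*(-19) + 2*6) - 1*(-772) = (-50 - 38 + 12) + 772 = -76 + 772 = 696)
u(I, D) = -18 (u(I, D) = -6 - 12 = -18)
X(L, F) = L + 696*F (X(L, F) = 696*F + L = L + 696*F)
W = 4096 (W = (82 - 18)**2 = 64**2 = 4096)
W - X(-899, 1386) = 4096 - (-899 + 696*1386) = 4096 - (-899 + 964656) = 4096 - 1*963757 = 4096 - 963757 = -959661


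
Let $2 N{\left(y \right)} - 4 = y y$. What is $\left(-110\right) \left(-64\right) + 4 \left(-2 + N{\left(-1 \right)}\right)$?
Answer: $7042$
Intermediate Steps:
$N{\left(y \right)} = 2 + \frac{y^{2}}{2}$ ($N{\left(y \right)} = 2 + \frac{y y}{2} = 2 + \frac{y^{2}}{2}$)
$\left(-110\right) \left(-64\right) + 4 \left(-2 + N{\left(-1 \right)}\right) = \left(-110\right) \left(-64\right) + 4 \left(-2 + \left(2 + \frac{\left(-1\right)^{2}}{2}\right)\right) = 7040 + 4 \left(-2 + \left(2 + \frac{1}{2} \cdot 1\right)\right) = 7040 + 4 \left(-2 + \left(2 + \frac{1}{2}\right)\right) = 7040 + 4 \left(-2 + \frac{5}{2}\right) = 7040 + 4 \cdot \frac{1}{2} = 7040 + 2 = 7042$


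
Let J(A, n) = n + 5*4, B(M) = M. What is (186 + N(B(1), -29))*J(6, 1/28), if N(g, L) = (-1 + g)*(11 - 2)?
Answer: 52173/14 ≈ 3726.6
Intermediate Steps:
J(A, n) = 20 + n (J(A, n) = n + 20 = 20 + n)
N(g, L) = -9 + 9*g (N(g, L) = (-1 + g)*9 = -9 + 9*g)
(186 + N(B(1), -29))*J(6, 1/28) = (186 + (-9 + 9*1))*(20 + 1/28) = (186 + (-9 + 9))*(20 + 1/28) = (186 + 0)*(561/28) = 186*(561/28) = 52173/14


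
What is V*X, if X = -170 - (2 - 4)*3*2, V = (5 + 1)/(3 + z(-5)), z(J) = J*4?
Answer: 948/17 ≈ 55.765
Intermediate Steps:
z(J) = 4*J
V = -6/17 (V = (5 + 1)/(3 + 4*(-5)) = 6/(3 - 20) = 6/(-17) = 6*(-1/17) = -6/17 ≈ -0.35294)
X = -158 (X = -170 - (-2)*6 = -170 - 1*(-12) = -170 + 12 = -158)
V*X = -6/17*(-158) = 948/17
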